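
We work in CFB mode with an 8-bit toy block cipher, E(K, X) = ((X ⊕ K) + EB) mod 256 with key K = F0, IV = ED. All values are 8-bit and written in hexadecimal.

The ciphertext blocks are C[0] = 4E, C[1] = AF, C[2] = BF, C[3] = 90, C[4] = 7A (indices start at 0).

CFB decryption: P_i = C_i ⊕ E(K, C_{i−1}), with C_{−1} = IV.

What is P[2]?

P[2]: E(K, AF) = 4A; BF ⊕ 4A = F5.

P[2] = F5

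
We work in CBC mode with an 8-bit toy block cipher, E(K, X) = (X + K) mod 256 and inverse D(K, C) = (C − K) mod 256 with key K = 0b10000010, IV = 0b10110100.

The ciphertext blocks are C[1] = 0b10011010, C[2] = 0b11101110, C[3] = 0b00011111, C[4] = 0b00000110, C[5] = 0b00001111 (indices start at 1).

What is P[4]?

CBC decryption: P_i = D(K, C_i) ⊕ C_{i−1}, with C_{0} = IV.
P[4]: D(K, 0b00000110) = 0b10000100; 0b10000100 ⊕ 0b00011111 = 0b10011011.

P[4] = 0b10011011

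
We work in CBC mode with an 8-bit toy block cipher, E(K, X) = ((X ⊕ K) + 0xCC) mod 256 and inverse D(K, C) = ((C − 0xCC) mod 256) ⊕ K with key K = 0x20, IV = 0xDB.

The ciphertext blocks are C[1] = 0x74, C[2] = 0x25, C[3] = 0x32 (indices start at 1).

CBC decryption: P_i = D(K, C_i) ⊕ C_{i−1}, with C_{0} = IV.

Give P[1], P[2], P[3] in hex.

P[1]: D(K, 0x74) = 0x88; 0x88 ⊕ 0xDB = 0x53.
P[2]: D(K, 0x25) = 0x79; 0x79 ⊕ 0x74 = 0x0D.
P[3]: D(K, 0x32) = 0x46; 0x46 ⊕ 0x25 = 0x63.

P[1] = 0x53, P[2] = 0x0D, P[3] = 0x63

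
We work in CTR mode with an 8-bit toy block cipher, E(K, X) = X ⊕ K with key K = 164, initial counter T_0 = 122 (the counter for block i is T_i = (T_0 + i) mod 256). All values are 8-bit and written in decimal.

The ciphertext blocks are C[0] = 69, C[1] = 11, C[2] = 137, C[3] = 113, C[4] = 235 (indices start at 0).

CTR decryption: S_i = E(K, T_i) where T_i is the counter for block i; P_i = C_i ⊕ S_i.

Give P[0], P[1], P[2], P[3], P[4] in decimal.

P[0] = 155, P[1] = 212, P[2] = 81, P[3] = 168, P[4] = 49

P[0]: T = 122, S = E(K, T) = 222; 69 ⊕ 222 = 155.
P[1]: T = 123, S = E(K, T) = 223; 11 ⊕ 223 = 212.
P[2]: T = 124, S = E(K, T) = 216; 137 ⊕ 216 = 81.
P[3]: T = 125, S = E(K, T) = 217; 113 ⊕ 217 = 168.
P[4]: T = 126, S = E(K, T) = 218; 235 ⊕ 218 = 49.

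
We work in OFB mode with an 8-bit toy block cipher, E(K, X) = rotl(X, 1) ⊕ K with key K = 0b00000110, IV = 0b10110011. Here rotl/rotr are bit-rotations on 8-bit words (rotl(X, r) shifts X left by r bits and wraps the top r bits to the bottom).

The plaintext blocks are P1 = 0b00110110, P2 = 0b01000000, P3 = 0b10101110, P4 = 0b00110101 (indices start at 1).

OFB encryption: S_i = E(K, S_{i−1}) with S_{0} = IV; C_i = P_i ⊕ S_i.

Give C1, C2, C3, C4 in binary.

C1: S = E(K, 0b10110011) = 0b01100001; 0b00110110 ⊕ 0b01100001 = 0b01010111.
C2: S = E(K, 0b01100001) = 0b11000100; 0b01000000 ⊕ 0b11000100 = 0b10000100.
C3: S = E(K, 0b11000100) = 0b10001111; 0b10101110 ⊕ 0b10001111 = 0b00100001.
C4: S = E(K, 0b10001111) = 0b00011001; 0b00110101 ⊕ 0b00011001 = 0b00101100.

C1 = 0b01010111, C2 = 0b10000100, C3 = 0b00100001, C4 = 0b00101100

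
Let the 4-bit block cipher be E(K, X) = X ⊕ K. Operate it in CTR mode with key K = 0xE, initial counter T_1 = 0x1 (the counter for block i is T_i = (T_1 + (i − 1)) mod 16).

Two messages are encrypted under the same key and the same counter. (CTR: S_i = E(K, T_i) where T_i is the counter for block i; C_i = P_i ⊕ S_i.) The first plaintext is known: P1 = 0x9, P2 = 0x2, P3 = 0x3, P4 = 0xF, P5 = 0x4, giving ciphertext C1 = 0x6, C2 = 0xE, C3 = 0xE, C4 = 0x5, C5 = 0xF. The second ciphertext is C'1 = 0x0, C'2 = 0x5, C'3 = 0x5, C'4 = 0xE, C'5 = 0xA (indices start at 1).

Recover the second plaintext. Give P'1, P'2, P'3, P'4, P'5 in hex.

In CTR with a reused counter, both messages share the same keystream S_i, so C_i ⊕ C'_i = P_i ⊕ P'_i and thus P'_i = P_i ⊕ C_i ⊕ C'_i.
P'1: 0x9 ⊕ 0x6 ⊕ 0x0 = 0xF.
P'2: 0x2 ⊕ 0xE ⊕ 0x5 = 0x9.
P'3: 0x3 ⊕ 0xE ⊕ 0x5 = 0x8.
P'4: 0xF ⊕ 0x5 ⊕ 0xE = 0x4.
P'5: 0x4 ⊕ 0xF ⊕ 0xA = 0x1.

P'1 = 0xF, P'2 = 0x9, P'3 = 0x8, P'4 = 0x4, P'5 = 0x1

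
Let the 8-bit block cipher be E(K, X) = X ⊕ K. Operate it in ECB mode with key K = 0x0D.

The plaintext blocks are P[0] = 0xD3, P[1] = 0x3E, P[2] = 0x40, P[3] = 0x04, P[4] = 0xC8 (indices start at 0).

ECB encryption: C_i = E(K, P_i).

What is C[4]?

C[4] = 0xC5

C[4]: E(K, 0xC8) = 0xC5.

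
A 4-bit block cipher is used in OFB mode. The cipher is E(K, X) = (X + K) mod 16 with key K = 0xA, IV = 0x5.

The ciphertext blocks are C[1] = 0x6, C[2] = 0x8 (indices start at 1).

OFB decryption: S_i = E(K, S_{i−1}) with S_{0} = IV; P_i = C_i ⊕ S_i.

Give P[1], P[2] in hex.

P[1]: S = E(K, 0x5) = 0xF; 0x6 ⊕ 0xF = 0x9.
P[2]: S = E(K, 0xF) = 0x9; 0x8 ⊕ 0x9 = 0x1.

P[1] = 0x9, P[2] = 0x1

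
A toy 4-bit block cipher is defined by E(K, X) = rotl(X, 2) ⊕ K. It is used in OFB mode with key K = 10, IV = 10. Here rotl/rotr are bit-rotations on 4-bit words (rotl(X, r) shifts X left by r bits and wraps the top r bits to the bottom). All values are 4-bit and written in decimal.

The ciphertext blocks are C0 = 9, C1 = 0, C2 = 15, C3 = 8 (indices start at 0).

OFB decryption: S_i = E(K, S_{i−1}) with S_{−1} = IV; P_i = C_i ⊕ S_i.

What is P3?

P0: S = E(K, 10) = 0; 9 ⊕ 0 = 9.
P1: S = E(K, 0) = 10; 0 ⊕ 10 = 10.
P2: S = E(K, 10) = 0; 15 ⊕ 0 = 15.
P3: S = E(K, 0) = 10; 8 ⊕ 10 = 2.

P3 = 2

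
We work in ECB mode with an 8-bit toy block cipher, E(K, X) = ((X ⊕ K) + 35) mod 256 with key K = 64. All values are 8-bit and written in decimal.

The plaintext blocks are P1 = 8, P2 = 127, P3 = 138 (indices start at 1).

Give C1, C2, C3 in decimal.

C1 = 107, C2 = 98, C3 = 237

ECB encryption: C_i = E(K, P_i).
C1: E(K, 8) = 107.
C2: E(K, 127) = 98.
C3: E(K, 138) = 237.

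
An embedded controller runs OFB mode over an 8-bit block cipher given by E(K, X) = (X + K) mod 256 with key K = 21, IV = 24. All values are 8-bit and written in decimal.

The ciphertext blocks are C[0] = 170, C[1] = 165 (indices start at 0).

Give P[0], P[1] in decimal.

P[0] = 135, P[1] = 231

OFB decryption: S_i = E(K, S_{i−1}) with S_{−1} = IV; P_i = C_i ⊕ S_i.
P[0]: S = E(K, 24) = 45; 170 ⊕ 45 = 135.
P[1]: S = E(K, 45) = 66; 165 ⊕ 66 = 231.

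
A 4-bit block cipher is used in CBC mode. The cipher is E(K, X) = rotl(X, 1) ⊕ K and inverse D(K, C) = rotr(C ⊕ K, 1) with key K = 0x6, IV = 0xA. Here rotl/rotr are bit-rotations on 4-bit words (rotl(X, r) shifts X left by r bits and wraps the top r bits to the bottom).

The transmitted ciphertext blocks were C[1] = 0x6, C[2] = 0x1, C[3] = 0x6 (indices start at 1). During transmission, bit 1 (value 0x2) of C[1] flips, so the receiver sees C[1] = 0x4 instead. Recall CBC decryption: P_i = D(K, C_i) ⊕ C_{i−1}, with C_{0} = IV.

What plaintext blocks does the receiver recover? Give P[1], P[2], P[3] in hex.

P[1] = 0xB, P[2] = 0xF, P[3] = 0x1

Only C[1] changed, to 0x4. In CBC, a change in C_i garbles P_i and flips the same bit in P_{i+1}. Decrypting the received ciphertext:
P[1]: D(K, 0x4) = 0x1; 0x1 ⊕ 0xA = 0xB.
P[2]: D(K, 0x1) = 0xB; 0xB ⊕ 0x4 = 0xF.
P[3]: D(K, 0x6) = 0x0; 0x0 ⊕ 0x1 = 0x1.
Blocks that differ from the original plaintext: P[1], P[2].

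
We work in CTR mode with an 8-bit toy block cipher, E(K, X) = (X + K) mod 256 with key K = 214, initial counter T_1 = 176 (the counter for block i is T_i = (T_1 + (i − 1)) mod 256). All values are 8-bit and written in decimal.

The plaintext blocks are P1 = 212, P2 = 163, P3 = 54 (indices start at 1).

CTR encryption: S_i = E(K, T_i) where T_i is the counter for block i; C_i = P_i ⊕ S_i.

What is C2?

C2 = 36

C1: T = 176, S = E(K, T) = 134; 212 ⊕ 134 = 82.
C2: T = 177, S = E(K, T) = 135; 163 ⊕ 135 = 36.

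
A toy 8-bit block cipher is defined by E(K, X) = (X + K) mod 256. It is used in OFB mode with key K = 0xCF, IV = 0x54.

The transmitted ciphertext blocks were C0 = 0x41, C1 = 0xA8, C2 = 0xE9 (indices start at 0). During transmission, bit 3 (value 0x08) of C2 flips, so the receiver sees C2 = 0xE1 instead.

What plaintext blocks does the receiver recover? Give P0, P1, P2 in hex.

P0 = 0x62, P1 = 0x5A, P2 = 0x20

OFB decryption: S_i = E(K, S_{i−1}) with S_{−1} = IV; P_i = C_i ⊕ S_i.
Only C2 changed, to 0xE1. In OFB, a change in C_i flips the same bit in P_i only; the keystream is unaffected. Decrypting the received ciphertext:
P0: S = E(K, 0x54) = 0x23; 0x41 ⊕ 0x23 = 0x62.
P1: S = E(K, 0x23) = 0xF2; 0xA8 ⊕ 0xF2 = 0x5A.
P2: S = E(K, 0xF2) = 0xC1; 0xE1 ⊕ 0xC1 = 0x20.
Blocks that differ from the original plaintext: P2.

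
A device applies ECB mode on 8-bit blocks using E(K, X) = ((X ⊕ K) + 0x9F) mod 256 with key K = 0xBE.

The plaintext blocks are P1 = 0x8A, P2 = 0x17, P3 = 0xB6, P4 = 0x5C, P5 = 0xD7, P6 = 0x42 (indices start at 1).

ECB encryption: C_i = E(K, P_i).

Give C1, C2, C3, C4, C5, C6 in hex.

C1 = 0xD3, C2 = 0x48, C3 = 0xA7, C4 = 0x81, C5 = 0x08, C6 = 0x9B

C1: E(K, 0x8A) = 0xD3.
C2: E(K, 0x17) = 0x48.
C3: E(K, 0xB6) = 0xA7.
C4: E(K, 0x5C) = 0x81.
C5: E(K, 0xD7) = 0x08.
C6: E(K, 0x42) = 0x9B.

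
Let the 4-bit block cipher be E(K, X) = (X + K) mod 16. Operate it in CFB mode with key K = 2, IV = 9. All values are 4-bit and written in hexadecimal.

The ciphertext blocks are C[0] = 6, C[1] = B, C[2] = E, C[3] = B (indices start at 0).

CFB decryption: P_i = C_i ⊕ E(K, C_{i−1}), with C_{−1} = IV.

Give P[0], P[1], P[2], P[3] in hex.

P[0] = D, P[1] = 3, P[2] = 3, P[3] = B

P[0]: E(K, 9) = B; 6 ⊕ B = D.
P[1]: E(K, 6) = 8; B ⊕ 8 = 3.
P[2]: E(K, B) = D; E ⊕ D = 3.
P[3]: E(K, E) = 0; B ⊕ 0 = B.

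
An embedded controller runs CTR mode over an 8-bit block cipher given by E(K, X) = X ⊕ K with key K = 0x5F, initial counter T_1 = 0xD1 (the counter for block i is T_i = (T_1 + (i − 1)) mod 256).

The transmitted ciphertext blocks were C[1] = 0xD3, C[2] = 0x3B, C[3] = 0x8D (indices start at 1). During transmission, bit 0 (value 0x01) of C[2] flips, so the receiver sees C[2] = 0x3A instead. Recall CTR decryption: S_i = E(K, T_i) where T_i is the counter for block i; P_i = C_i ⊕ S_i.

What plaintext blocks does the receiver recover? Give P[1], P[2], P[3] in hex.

P[1] = 0x5D, P[2] = 0xB7, P[3] = 0x01

Only C[2] changed, to 0x3A. In CTR, a change in C_i flips the same bit in P_i only; the keystream is unaffected. Decrypting the received ciphertext:
P[1]: T = 0xD1, S = E(K, T) = 0x8E; 0xD3 ⊕ 0x8E = 0x5D.
P[2]: T = 0xD2, S = E(K, T) = 0x8D; 0x3A ⊕ 0x8D = 0xB7.
P[3]: T = 0xD3, S = E(K, T) = 0x8C; 0x8D ⊕ 0x8C = 0x01.
Blocks that differ from the original plaintext: P[2].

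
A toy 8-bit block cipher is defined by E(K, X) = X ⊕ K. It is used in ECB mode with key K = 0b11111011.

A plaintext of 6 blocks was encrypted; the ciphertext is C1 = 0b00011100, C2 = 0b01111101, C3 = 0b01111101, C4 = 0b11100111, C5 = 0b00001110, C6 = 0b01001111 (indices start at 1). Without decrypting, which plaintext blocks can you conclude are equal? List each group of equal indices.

P2 = P3

ECB encrypts each block independently with the same key, so equal ciphertext blocks imply equal plaintext blocks.
C2 = C3 = 0b01111101, so P2 = P3.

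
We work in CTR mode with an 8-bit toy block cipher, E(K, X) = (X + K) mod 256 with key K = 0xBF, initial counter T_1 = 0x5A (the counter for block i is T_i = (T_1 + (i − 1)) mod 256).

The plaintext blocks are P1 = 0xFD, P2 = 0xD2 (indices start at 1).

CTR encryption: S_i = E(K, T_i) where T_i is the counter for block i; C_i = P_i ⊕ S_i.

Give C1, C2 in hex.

C1 = 0xE4, C2 = 0xC8

C1: T = 0x5A, S = E(K, T) = 0x19; 0xFD ⊕ 0x19 = 0xE4.
C2: T = 0x5B, S = E(K, T) = 0x1A; 0xD2 ⊕ 0x1A = 0xC8.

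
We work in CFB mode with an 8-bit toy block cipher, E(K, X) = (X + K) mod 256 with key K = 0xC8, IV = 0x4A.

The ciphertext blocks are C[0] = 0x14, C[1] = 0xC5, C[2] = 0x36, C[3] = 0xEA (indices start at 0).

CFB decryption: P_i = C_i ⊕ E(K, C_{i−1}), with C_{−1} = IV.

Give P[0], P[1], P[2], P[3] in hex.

P[0]: E(K, 0x4A) = 0x12; 0x14 ⊕ 0x12 = 0x06.
P[1]: E(K, 0x14) = 0xDC; 0xC5 ⊕ 0xDC = 0x19.
P[2]: E(K, 0xC5) = 0x8D; 0x36 ⊕ 0x8D = 0xBB.
P[3]: E(K, 0x36) = 0xFE; 0xEA ⊕ 0xFE = 0x14.

P[0] = 0x06, P[1] = 0x19, P[2] = 0xBB, P[3] = 0x14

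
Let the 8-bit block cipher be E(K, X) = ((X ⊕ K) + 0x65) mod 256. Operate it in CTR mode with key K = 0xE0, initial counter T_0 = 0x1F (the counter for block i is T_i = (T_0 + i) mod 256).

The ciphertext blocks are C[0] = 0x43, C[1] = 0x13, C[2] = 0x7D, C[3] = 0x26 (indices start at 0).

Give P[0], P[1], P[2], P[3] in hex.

P[0] = 0x27, P[1] = 0x36, P[2] = 0x5B, P[3] = 0x01

CTR decryption: S_i = E(K, T_i) where T_i is the counter for block i; P_i = C_i ⊕ S_i.
P[0]: T = 0x1F, S = E(K, T) = 0x64; 0x43 ⊕ 0x64 = 0x27.
P[1]: T = 0x20, S = E(K, T) = 0x25; 0x13 ⊕ 0x25 = 0x36.
P[2]: T = 0x21, S = E(K, T) = 0x26; 0x7D ⊕ 0x26 = 0x5B.
P[3]: T = 0x22, S = E(K, T) = 0x27; 0x26 ⊕ 0x27 = 0x01.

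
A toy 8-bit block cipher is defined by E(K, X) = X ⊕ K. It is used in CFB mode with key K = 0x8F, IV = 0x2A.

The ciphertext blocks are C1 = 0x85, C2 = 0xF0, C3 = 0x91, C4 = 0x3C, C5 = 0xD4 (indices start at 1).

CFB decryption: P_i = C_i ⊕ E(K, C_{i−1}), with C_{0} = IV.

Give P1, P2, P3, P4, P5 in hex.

P1: E(K, 0x2A) = 0xA5; 0x85 ⊕ 0xA5 = 0x20.
P2: E(K, 0x85) = 0x0A; 0xF0 ⊕ 0x0A = 0xFA.
P3: E(K, 0xF0) = 0x7F; 0x91 ⊕ 0x7F = 0xEE.
P4: E(K, 0x91) = 0x1E; 0x3C ⊕ 0x1E = 0x22.
P5: E(K, 0x3C) = 0xB3; 0xD4 ⊕ 0xB3 = 0x67.

P1 = 0x20, P2 = 0xFA, P3 = 0xEE, P4 = 0x22, P5 = 0x67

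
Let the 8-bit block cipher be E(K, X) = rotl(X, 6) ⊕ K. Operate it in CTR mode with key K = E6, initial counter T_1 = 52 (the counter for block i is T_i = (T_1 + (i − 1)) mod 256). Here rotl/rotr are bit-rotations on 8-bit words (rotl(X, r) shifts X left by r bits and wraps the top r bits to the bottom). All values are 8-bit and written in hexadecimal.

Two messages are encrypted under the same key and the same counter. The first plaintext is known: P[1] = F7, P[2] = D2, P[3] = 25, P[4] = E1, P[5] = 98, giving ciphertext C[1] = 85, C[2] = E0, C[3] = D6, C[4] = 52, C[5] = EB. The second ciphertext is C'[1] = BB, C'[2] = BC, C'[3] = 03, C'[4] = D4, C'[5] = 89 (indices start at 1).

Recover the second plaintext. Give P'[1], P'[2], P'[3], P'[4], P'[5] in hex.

P'[1] = C9, P'[2] = 8E, P'[3] = F0, P'[4] = 67, P'[5] = FA

In CTR with a reused counter, both messages share the same keystream S_i, so C_i ⊕ C'_i = P_i ⊕ P'_i and thus P'_i = P_i ⊕ C_i ⊕ C'_i.
P'[1]: F7 ⊕ 85 ⊕ BB = C9.
P'[2]: D2 ⊕ E0 ⊕ BC = 8E.
P'[3]: 25 ⊕ D6 ⊕ 03 = F0.
P'[4]: E1 ⊕ 52 ⊕ D4 = 67.
P'[5]: 98 ⊕ EB ⊕ 89 = FA.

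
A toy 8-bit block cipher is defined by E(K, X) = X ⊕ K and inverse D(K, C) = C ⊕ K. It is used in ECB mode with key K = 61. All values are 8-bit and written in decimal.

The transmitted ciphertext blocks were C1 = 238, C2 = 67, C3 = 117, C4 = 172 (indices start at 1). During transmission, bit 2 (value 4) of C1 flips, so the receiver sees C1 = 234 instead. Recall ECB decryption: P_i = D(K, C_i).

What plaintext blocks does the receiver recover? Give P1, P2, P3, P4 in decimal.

Only C1 changed, to 234. In ECB, a change in C_i affects only P_i. Decrypting the received ciphertext:
P1: D(K, 234) = 215.
P2: D(K, 67) = 126.
P3: D(K, 117) = 72.
P4: D(K, 172) = 145.
Blocks that differ from the original plaintext: P1.

P1 = 215, P2 = 126, P3 = 72, P4 = 145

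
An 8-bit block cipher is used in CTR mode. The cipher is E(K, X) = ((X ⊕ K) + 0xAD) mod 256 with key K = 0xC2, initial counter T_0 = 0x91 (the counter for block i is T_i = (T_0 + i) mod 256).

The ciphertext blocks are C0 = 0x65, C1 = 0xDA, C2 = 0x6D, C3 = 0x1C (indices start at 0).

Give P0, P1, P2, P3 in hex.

P0 = 0x65, P1 = 0x27, P2 = 0x93, P3 = 0x1F

CTR decryption: S_i = E(K, T_i) where T_i is the counter for block i; P_i = C_i ⊕ S_i.
P0: T = 0x91, S = E(K, T) = 0x00; 0x65 ⊕ 0x00 = 0x65.
P1: T = 0x92, S = E(K, T) = 0xFD; 0xDA ⊕ 0xFD = 0x27.
P2: T = 0x93, S = E(K, T) = 0xFE; 0x6D ⊕ 0xFE = 0x93.
P3: T = 0x94, S = E(K, T) = 0x03; 0x1C ⊕ 0x03 = 0x1F.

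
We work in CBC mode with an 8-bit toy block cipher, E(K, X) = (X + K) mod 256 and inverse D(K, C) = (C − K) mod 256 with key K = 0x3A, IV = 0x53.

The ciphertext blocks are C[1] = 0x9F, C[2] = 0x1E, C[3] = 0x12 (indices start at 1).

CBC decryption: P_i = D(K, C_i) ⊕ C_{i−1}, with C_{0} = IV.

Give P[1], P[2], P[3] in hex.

P[1] = 0x36, P[2] = 0x7B, P[3] = 0xC6

P[1]: D(K, 0x9F) = 0x65; 0x65 ⊕ 0x53 = 0x36.
P[2]: D(K, 0x1E) = 0xE4; 0xE4 ⊕ 0x9F = 0x7B.
P[3]: D(K, 0x12) = 0xD8; 0xD8 ⊕ 0x1E = 0xC6.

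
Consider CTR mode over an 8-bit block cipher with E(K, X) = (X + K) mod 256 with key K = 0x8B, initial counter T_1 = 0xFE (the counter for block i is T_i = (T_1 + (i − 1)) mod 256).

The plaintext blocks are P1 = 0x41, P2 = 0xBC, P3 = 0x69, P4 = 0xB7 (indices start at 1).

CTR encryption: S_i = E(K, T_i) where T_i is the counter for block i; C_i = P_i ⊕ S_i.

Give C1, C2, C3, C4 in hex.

C1 = 0xC8, C2 = 0x36, C3 = 0xE2, C4 = 0x3B

C1: T = 0xFE, S = E(K, T) = 0x89; 0x41 ⊕ 0x89 = 0xC8.
C2: T = 0xFF, S = E(K, T) = 0x8A; 0xBC ⊕ 0x8A = 0x36.
C3: T = 0x00, S = E(K, T) = 0x8B; 0x69 ⊕ 0x8B = 0xE2.
C4: T = 0x01, S = E(K, T) = 0x8C; 0xB7 ⊕ 0x8C = 0x3B.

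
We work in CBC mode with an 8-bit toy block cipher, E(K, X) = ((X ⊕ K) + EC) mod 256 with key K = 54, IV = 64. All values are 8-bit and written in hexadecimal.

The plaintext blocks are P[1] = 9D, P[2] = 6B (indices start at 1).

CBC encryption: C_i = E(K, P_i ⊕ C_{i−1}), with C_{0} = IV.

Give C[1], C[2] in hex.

C[1] = 99, C[2] = 92

C[1]: P[1] ⊕ 64 = F9; E(K, F9) = 99.
C[2]: P[2] ⊕ 99 = F2; E(K, F2) = 92.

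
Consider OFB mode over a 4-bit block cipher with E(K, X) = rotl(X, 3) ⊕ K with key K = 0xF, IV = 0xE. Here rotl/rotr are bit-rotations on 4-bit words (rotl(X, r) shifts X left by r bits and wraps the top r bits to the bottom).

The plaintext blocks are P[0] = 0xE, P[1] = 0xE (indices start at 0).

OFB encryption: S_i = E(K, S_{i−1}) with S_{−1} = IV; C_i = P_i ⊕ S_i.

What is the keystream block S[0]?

C[0]: S = E(K, 0xE) = 0x8; 0xE ⊕ 0x8 = 0x6.
So S[0] = 0x8.

0x8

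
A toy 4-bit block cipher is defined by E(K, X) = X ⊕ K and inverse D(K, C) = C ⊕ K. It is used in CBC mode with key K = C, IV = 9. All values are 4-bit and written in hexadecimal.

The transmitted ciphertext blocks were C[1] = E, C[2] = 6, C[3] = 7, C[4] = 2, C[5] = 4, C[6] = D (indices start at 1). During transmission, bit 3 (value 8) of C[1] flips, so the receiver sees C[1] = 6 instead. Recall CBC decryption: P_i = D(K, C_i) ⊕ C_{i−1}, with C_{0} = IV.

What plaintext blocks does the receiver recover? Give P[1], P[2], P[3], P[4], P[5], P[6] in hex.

Only C[1] changed, to 6. In CBC, a change in C_i garbles P_i and flips the same bit in P_{i+1}. Decrypting the received ciphertext:
P[1]: D(K, 6) = A; A ⊕ 9 = 3.
P[2]: D(K, 6) = A; A ⊕ 6 = C.
P[3]: D(K, 7) = B; B ⊕ 6 = D.
P[4]: D(K, 2) = E; E ⊕ 7 = 9.
P[5]: D(K, 4) = 8; 8 ⊕ 2 = A.
P[6]: D(K, D) = 1; 1 ⊕ 4 = 5.
Blocks that differ from the original plaintext: P[1], P[2].

P[1] = 3, P[2] = C, P[3] = D, P[4] = 9, P[5] = A, P[6] = 5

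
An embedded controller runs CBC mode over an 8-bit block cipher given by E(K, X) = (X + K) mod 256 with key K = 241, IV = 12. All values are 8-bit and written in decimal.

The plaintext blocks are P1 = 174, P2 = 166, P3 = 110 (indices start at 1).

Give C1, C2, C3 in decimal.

C1 = 147, C2 = 38, C3 = 57

CBC encryption: C_i = E(K, P_i ⊕ C_{i−1}), with C_{0} = IV.
C1: P1 ⊕ 12 = 162; E(K, 162) = 147.
C2: P2 ⊕ 147 = 53; E(K, 53) = 38.
C3: P3 ⊕ 38 = 72; E(K, 72) = 57.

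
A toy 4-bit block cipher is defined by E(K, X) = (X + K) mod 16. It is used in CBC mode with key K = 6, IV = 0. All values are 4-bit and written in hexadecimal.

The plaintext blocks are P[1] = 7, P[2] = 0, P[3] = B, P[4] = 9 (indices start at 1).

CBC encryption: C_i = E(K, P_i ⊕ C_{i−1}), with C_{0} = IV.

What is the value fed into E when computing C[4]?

C[1]: P[1] ⊕ 0 = 7; E(K, 7) = D.
C[2]: P[2] ⊕ D = D; E(K, D) = 3.
C[3]: P[3] ⊕ 3 = 8; E(K, 8) = E.
C[4]: P[4] ⊕ E = 7; E(K, 7) = D.
So the input to E for block [4] is 7.

7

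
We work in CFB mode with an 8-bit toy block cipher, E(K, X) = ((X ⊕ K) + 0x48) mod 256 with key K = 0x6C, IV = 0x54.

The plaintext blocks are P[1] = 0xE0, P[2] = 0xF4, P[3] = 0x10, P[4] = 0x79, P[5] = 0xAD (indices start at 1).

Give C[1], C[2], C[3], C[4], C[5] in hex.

CFB encryption: C_i = P_i ⊕ E(K, C_{i−1}), with C_{0} = IV.
C[1]: E(K, 0x54) = 0x80; 0xE0 ⊕ 0x80 = 0x60.
C[2]: E(K, 0x60) = 0x54; 0xF4 ⊕ 0x54 = 0xA0.
C[3]: E(K, 0xA0) = 0x14; 0x10 ⊕ 0x14 = 0x04.
C[4]: E(K, 0x04) = 0xB0; 0x79 ⊕ 0xB0 = 0xC9.
C[5]: E(K, 0xC9) = 0xED; 0xAD ⊕ 0xED = 0x40.

C[1] = 0x60, C[2] = 0xA0, C[3] = 0x04, C[4] = 0xC9, C[5] = 0x40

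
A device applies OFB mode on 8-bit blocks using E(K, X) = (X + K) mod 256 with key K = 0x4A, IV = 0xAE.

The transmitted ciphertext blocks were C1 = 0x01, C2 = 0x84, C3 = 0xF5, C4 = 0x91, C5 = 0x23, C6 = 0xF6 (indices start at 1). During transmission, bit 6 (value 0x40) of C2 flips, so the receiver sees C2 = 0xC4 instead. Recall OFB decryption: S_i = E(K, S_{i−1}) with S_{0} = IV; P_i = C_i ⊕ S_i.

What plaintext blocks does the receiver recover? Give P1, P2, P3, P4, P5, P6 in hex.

Only C2 changed, to 0xC4. In OFB, a change in C_i flips the same bit in P_i only; the keystream is unaffected. Decrypting the received ciphertext:
P1: S = E(K, 0xAE) = 0xF8; 0x01 ⊕ 0xF8 = 0xF9.
P2: S = E(K, 0xF8) = 0x42; 0xC4 ⊕ 0x42 = 0x86.
P3: S = E(K, 0x42) = 0x8C; 0xF5 ⊕ 0x8C = 0x79.
P4: S = E(K, 0x8C) = 0xD6; 0x91 ⊕ 0xD6 = 0x47.
P5: S = E(K, 0xD6) = 0x20; 0x23 ⊕ 0x20 = 0x03.
P6: S = E(K, 0x20) = 0x6A; 0xF6 ⊕ 0x6A = 0x9C.
Blocks that differ from the original plaintext: P2.

P1 = 0xF9, P2 = 0x86, P3 = 0x79, P4 = 0x47, P5 = 0x03, P6 = 0x9C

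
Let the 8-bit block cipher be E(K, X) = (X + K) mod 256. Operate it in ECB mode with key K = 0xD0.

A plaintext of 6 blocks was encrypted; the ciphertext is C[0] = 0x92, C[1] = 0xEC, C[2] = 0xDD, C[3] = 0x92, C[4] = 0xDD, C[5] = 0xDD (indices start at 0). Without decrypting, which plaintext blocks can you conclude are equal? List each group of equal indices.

P[0] = P[3]; P[2] = P[4] = P[5]

ECB encrypts each block independently with the same key, so equal ciphertext blocks imply equal plaintext blocks.
C[0] = C[3] = 0x92, so P[0] = P[3].
C[2] = C[4] = C[5] = 0xDD, so P[2] = P[4] = P[5].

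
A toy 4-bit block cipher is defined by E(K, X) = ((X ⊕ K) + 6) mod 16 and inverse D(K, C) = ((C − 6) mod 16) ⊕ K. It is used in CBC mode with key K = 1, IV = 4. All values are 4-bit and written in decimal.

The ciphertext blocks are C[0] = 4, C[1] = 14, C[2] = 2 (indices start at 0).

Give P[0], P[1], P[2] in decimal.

CBC decryption: P_i = D(K, C_i) ⊕ C_{i−1}, with C_{−1} = IV.
P[0]: D(K, 4) = 15; 15 ⊕ 4 = 11.
P[1]: D(K, 14) = 9; 9 ⊕ 4 = 13.
P[2]: D(K, 2) = 13; 13 ⊕ 14 = 3.

P[0] = 11, P[1] = 13, P[2] = 3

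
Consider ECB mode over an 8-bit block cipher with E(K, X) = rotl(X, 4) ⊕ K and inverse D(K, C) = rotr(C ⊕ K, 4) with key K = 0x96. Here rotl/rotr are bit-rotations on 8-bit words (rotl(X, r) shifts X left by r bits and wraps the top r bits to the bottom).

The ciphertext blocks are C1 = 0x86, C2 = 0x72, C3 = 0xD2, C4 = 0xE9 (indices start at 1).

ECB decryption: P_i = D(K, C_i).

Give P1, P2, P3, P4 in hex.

P1 = 0x01, P2 = 0x4E, P3 = 0x44, P4 = 0xF7

P1: D(K, 0x86) = 0x01.
P2: D(K, 0x72) = 0x4E.
P3: D(K, 0xD2) = 0x44.
P4: D(K, 0xE9) = 0xF7.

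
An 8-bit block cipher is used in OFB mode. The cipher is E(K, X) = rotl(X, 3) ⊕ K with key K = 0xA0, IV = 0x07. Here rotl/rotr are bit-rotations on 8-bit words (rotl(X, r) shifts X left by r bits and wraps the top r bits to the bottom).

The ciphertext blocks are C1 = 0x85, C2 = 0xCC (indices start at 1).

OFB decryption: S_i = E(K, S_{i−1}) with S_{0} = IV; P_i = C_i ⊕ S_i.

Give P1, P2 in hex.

P1 = 0x1D, P2 = 0xA8

P1: S = E(K, 0x07) = 0x98; 0x85 ⊕ 0x98 = 0x1D.
P2: S = E(K, 0x98) = 0x64; 0xCC ⊕ 0x64 = 0xA8.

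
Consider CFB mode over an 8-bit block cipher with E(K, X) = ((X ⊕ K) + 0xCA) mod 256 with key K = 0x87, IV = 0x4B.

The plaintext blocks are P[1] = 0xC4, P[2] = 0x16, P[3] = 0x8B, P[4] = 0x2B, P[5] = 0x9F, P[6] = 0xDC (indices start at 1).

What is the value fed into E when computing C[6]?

CFB encryption: C_i = P_i ⊕ E(K, C_{i−1}), with C_{0} = IV.
C[1]: E(K, 0x4B) = 0x96; 0xC4 ⊕ 0x96 = 0x52.
C[2]: E(K, 0x52) = 0x9F; 0x16 ⊕ 0x9F = 0x89.
C[3]: E(K, 0x89) = 0xD8; 0x8B ⊕ 0xD8 = 0x53.
C[4]: E(K, 0x53) = 0x9E; 0x2B ⊕ 0x9E = 0xB5.
C[5]: E(K, 0xB5) = 0xFC; 0x9F ⊕ 0xFC = 0x63.
C[6]: E(K, 0x63) = 0xAE; 0xDC ⊕ 0xAE = 0x72.
So the input to E for block [6] is 0x63.

0x63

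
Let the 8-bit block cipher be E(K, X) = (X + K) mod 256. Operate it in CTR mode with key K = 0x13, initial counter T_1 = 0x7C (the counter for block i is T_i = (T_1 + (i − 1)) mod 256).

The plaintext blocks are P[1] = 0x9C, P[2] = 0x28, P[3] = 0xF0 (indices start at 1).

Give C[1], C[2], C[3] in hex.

CTR encryption: S_i = E(K, T_i) where T_i is the counter for block i; C_i = P_i ⊕ S_i.
C[1]: T = 0x7C, S = E(K, T) = 0x8F; 0x9C ⊕ 0x8F = 0x13.
C[2]: T = 0x7D, S = E(K, T) = 0x90; 0x28 ⊕ 0x90 = 0xB8.
C[3]: T = 0x7E, S = E(K, T) = 0x91; 0xF0 ⊕ 0x91 = 0x61.

C[1] = 0x13, C[2] = 0xB8, C[3] = 0x61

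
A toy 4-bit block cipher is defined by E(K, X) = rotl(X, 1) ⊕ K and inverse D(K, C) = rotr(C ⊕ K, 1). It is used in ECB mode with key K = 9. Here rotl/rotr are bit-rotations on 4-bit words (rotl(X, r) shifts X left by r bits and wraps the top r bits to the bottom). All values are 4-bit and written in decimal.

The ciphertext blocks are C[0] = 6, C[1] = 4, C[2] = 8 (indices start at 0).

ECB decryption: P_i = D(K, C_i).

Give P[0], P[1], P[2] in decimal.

P[0]: D(K, 6) = 15.
P[1]: D(K, 4) = 14.
P[2]: D(K, 8) = 8.

P[0] = 15, P[1] = 14, P[2] = 8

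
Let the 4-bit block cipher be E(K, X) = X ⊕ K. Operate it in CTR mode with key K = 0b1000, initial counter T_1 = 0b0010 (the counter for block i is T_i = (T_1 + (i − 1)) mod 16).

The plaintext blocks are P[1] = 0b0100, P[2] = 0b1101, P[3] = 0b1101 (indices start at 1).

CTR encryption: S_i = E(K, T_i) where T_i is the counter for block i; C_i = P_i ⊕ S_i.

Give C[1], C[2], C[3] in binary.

C[1] = 0b1110, C[2] = 0b0110, C[3] = 0b0001

C[1]: T = 0b0010, S = E(K, T) = 0b1010; 0b0100 ⊕ 0b1010 = 0b1110.
C[2]: T = 0b0011, S = E(K, T) = 0b1011; 0b1101 ⊕ 0b1011 = 0b0110.
C[3]: T = 0b0100, S = E(K, T) = 0b1100; 0b1101 ⊕ 0b1100 = 0b0001.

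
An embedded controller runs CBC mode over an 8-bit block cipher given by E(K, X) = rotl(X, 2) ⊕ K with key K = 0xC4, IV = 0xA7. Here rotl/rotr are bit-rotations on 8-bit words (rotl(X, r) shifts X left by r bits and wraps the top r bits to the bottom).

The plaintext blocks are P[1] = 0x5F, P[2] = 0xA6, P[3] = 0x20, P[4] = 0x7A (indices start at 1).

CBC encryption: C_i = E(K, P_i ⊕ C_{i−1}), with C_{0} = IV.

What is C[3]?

C[3] = 0x4F

C[1]: P[1] ⊕ 0xA7 = 0xF8; E(K, 0xF8) = 0x27.
C[2]: P[2] ⊕ 0x27 = 0x81; E(K, 0x81) = 0xC2.
C[3]: P[3] ⊕ 0xC2 = 0xE2; E(K, 0xE2) = 0x4F.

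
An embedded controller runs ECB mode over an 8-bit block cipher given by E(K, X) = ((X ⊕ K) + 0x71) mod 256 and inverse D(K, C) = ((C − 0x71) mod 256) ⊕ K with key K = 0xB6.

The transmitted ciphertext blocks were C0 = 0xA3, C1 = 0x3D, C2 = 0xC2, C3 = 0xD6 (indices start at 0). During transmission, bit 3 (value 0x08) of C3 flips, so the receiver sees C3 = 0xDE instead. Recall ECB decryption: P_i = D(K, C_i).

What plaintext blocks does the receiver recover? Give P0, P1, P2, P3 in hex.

Only C3 changed, to 0xDE. In ECB, a change in C_i affects only P_i. Decrypting the received ciphertext:
P0: D(K, 0xA3) = 0x84.
P1: D(K, 0x3D) = 0x7A.
P2: D(K, 0xC2) = 0xE7.
P3: D(K, 0xDE) = 0xDB.
Blocks that differ from the original plaintext: P3.

P0 = 0x84, P1 = 0x7A, P2 = 0xE7, P3 = 0xDB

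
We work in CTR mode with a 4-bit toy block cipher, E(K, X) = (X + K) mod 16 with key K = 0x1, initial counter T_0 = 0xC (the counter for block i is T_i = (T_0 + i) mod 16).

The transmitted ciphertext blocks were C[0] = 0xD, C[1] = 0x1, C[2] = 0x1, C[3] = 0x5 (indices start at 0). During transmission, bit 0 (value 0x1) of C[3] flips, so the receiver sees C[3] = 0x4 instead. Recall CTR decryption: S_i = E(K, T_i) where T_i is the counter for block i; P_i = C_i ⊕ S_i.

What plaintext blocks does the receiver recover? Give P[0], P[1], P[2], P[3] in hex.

P[0] = 0x0, P[1] = 0xF, P[2] = 0xE, P[3] = 0x4

Only C[3] changed, to 0x4. In CTR, a change in C_i flips the same bit in P_i only; the keystream is unaffected. Decrypting the received ciphertext:
P[0]: T = 0xC, S = E(K, T) = 0xD; 0xD ⊕ 0xD = 0x0.
P[1]: T = 0xD, S = E(K, T) = 0xE; 0x1 ⊕ 0xE = 0xF.
P[2]: T = 0xE, S = E(K, T) = 0xF; 0x1 ⊕ 0xF = 0xE.
P[3]: T = 0xF, S = E(K, T) = 0x0; 0x4 ⊕ 0x0 = 0x4.
Blocks that differ from the original plaintext: P[3].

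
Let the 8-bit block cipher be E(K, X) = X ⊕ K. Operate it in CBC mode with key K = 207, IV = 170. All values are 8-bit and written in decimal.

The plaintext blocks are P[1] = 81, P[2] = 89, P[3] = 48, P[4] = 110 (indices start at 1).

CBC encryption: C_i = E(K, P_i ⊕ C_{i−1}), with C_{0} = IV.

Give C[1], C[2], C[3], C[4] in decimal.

C[1]: P[1] ⊕ 170 = 251; E(K, 251) = 52.
C[2]: P[2] ⊕ 52 = 109; E(K, 109) = 162.
C[3]: P[3] ⊕ 162 = 146; E(K, 146) = 93.
C[4]: P[4] ⊕ 93 = 51; E(K, 51) = 252.

C[1] = 52, C[2] = 162, C[3] = 93, C[4] = 252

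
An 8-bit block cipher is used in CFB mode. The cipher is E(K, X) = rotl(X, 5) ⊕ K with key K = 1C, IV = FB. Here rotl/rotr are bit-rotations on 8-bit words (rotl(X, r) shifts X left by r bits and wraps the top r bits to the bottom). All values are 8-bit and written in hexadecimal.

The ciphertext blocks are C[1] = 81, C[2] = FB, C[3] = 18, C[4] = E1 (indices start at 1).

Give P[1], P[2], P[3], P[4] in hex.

CFB decryption: P_i = C_i ⊕ E(K, C_{i−1}), with C_{0} = IV.
P[1]: E(K, FB) = 63; 81 ⊕ 63 = E2.
P[2]: E(K, 81) = 2C; FB ⊕ 2C = D7.
P[3]: E(K, FB) = 63; 18 ⊕ 63 = 7B.
P[4]: E(K, 18) = 1F; E1 ⊕ 1F = FE.

P[1] = E2, P[2] = D7, P[3] = 7B, P[4] = FE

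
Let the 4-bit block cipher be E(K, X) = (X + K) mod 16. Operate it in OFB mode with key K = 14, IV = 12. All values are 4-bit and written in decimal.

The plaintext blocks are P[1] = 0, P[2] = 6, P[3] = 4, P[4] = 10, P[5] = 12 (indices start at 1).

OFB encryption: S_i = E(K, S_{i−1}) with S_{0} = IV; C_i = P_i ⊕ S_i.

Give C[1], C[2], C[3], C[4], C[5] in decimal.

C[1] = 10, C[2] = 14, C[3] = 2, C[4] = 14, C[5] = 14

C[1]: S = E(K, 12) = 10; 0 ⊕ 10 = 10.
C[2]: S = E(K, 10) = 8; 6 ⊕ 8 = 14.
C[3]: S = E(K, 8) = 6; 4 ⊕ 6 = 2.
C[4]: S = E(K, 6) = 4; 10 ⊕ 4 = 14.
C[5]: S = E(K, 4) = 2; 12 ⊕ 2 = 14.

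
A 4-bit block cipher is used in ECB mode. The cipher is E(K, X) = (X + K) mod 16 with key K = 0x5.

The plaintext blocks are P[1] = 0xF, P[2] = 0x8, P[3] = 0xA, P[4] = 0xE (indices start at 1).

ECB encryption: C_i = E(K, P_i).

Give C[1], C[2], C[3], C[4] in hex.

C[1]: E(K, 0xF) = 0x4.
C[2]: E(K, 0x8) = 0xD.
C[3]: E(K, 0xA) = 0xF.
C[4]: E(K, 0xE) = 0x3.

C[1] = 0x4, C[2] = 0xD, C[3] = 0xF, C[4] = 0x3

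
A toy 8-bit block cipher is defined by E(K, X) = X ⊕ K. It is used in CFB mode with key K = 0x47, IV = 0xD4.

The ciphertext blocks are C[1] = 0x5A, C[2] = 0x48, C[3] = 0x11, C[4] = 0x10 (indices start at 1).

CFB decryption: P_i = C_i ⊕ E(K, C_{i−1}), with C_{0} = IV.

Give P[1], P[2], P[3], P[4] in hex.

P[1]: E(K, 0xD4) = 0x93; 0x5A ⊕ 0x93 = 0xC9.
P[2]: E(K, 0x5A) = 0x1D; 0x48 ⊕ 0x1D = 0x55.
P[3]: E(K, 0x48) = 0x0F; 0x11 ⊕ 0x0F = 0x1E.
P[4]: E(K, 0x11) = 0x56; 0x10 ⊕ 0x56 = 0x46.

P[1] = 0xC9, P[2] = 0x55, P[3] = 0x1E, P[4] = 0x46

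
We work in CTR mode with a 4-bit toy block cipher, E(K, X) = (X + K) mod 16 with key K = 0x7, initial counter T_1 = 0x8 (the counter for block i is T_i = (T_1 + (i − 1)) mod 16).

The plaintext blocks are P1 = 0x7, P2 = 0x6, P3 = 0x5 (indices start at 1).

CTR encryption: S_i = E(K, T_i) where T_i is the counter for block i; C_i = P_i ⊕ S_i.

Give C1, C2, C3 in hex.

C1: T = 0x8, S = E(K, T) = 0xF; 0x7 ⊕ 0xF = 0x8.
C2: T = 0x9, S = E(K, T) = 0x0; 0x6 ⊕ 0x0 = 0x6.
C3: T = 0xA, S = E(K, T) = 0x1; 0x5 ⊕ 0x1 = 0x4.

C1 = 0x8, C2 = 0x6, C3 = 0x4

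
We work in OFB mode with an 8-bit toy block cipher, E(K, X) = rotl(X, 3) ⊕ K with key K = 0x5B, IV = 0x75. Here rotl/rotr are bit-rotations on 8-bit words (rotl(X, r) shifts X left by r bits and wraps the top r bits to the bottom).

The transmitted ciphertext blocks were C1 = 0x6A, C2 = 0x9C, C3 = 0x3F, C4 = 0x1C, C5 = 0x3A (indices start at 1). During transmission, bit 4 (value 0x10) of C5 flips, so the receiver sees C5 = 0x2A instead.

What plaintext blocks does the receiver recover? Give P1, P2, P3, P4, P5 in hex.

OFB decryption: S_i = E(K, S_{i−1}) with S_{0} = IV; P_i = C_i ⊕ S_i.
Only C5 changed, to 0x2A. In OFB, a change in C_i flips the same bit in P_i only; the keystream is unaffected. Decrypting the received ciphertext:
P1: S = E(K, 0x75) = 0xF0; 0x6A ⊕ 0xF0 = 0x9A.
P2: S = E(K, 0xF0) = 0xDC; 0x9C ⊕ 0xDC = 0x40.
P3: S = E(K, 0xDC) = 0xBD; 0x3F ⊕ 0xBD = 0x82.
P4: S = E(K, 0xBD) = 0xB6; 0x1C ⊕ 0xB6 = 0xAA.
P5: S = E(K, 0xB6) = 0xEE; 0x2A ⊕ 0xEE = 0xC4.
Blocks that differ from the original plaintext: P5.

P1 = 0x9A, P2 = 0x40, P3 = 0x82, P4 = 0xAA, P5 = 0xC4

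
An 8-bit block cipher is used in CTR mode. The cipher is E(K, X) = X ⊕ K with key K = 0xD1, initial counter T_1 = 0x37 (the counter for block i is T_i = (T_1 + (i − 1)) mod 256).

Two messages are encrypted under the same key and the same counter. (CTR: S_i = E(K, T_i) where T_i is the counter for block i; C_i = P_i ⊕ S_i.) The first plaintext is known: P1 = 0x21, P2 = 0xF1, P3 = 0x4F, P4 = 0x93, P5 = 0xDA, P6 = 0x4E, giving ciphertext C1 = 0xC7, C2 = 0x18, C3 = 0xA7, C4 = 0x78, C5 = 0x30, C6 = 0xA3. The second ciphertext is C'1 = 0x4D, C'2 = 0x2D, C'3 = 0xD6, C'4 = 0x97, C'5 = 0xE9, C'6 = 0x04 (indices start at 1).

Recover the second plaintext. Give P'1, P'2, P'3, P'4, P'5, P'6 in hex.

In CTR with a reused counter, both messages share the same keystream S_i, so C_i ⊕ C'_i = P_i ⊕ P'_i and thus P'_i = P_i ⊕ C_i ⊕ C'_i.
P'1: 0x21 ⊕ 0xC7 ⊕ 0x4D = 0xAB.
P'2: 0xF1 ⊕ 0x18 ⊕ 0x2D = 0xC4.
P'3: 0x4F ⊕ 0xA7 ⊕ 0xD6 = 0x3E.
P'4: 0x93 ⊕ 0x78 ⊕ 0x97 = 0x7C.
P'5: 0xDA ⊕ 0x30 ⊕ 0xE9 = 0x03.
P'6: 0x4E ⊕ 0xA3 ⊕ 0x04 = 0xE9.

P'1 = 0xAB, P'2 = 0xC4, P'3 = 0x3E, P'4 = 0x7C, P'5 = 0x03, P'6 = 0xE9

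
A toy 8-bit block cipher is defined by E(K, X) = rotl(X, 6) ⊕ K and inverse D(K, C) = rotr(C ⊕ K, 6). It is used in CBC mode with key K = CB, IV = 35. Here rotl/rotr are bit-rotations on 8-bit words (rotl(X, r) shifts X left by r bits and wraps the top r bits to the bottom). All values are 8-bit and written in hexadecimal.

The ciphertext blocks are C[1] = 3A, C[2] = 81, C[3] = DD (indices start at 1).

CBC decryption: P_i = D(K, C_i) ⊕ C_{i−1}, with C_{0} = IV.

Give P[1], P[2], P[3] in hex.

P[1] = F2, P[2] = 13, P[3] = D9

P[1]: D(K, 3A) = C7; C7 ⊕ 35 = F2.
P[2]: D(K, 81) = 29; 29 ⊕ 3A = 13.
P[3]: D(K, DD) = 58; 58 ⊕ 81 = D9.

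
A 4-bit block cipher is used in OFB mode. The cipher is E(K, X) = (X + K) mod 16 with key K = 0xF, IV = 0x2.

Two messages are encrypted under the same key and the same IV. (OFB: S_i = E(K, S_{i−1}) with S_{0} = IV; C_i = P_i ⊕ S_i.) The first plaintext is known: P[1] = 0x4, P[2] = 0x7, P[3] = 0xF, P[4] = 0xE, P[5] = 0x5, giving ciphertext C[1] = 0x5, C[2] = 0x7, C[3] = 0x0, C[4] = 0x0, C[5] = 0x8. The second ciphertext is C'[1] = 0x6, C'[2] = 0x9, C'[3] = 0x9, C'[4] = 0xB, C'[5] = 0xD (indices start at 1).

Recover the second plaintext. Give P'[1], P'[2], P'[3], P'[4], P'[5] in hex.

P'[1] = 0x7, P'[2] = 0x9, P'[3] = 0x6, P'[4] = 0x5, P'[5] = 0x0

In OFB with a reused IV, both messages share the same keystream S_i, so C_i ⊕ C'_i = P_i ⊕ P'_i and thus P'_i = P_i ⊕ C_i ⊕ C'_i.
P'[1]: 0x4 ⊕ 0x5 ⊕ 0x6 = 0x7.
P'[2]: 0x7 ⊕ 0x7 ⊕ 0x9 = 0x9.
P'[3]: 0xF ⊕ 0x0 ⊕ 0x9 = 0x6.
P'[4]: 0xE ⊕ 0x0 ⊕ 0xB = 0x5.
P'[5]: 0x5 ⊕ 0x8 ⊕ 0xD = 0x0.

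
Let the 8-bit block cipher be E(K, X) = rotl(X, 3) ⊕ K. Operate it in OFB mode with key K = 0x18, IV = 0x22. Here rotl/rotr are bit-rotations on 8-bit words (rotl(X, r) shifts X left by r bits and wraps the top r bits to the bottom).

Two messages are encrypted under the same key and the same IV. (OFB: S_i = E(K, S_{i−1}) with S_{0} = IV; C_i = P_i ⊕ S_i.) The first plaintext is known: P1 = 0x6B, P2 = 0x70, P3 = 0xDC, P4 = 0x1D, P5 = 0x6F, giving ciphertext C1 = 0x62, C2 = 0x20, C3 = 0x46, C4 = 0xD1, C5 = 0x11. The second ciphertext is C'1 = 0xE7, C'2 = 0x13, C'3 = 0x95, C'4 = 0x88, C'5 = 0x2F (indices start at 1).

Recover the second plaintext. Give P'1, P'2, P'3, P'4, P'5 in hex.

P'1 = 0xEE, P'2 = 0x43, P'3 = 0x0F, P'4 = 0x44, P'5 = 0x51

In OFB with a reused IV, both messages share the same keystream S_i, so C_i ⊕ C'_i = P_i ⊕ P'_i and thus P'_i = P_i ⊕ C_i ⊕ C'_i.
P'1: 0x6B ⊕ 0x62 ⊕ 0xE7 = 0xEE.
P'2: 0x70 ⊕ 0x20 ⊕ 0x13 = 0x43.
P'3: 0xDC ⊕ 0x46 ⊕ 0x95 = 0x0F.
P'4: 0x1D ⊕ 0xD1 ⊕ 0x88 = 0x44.
P'5: 0x6F ⊕ 0x11 ⊕ 0x2F = 0x51.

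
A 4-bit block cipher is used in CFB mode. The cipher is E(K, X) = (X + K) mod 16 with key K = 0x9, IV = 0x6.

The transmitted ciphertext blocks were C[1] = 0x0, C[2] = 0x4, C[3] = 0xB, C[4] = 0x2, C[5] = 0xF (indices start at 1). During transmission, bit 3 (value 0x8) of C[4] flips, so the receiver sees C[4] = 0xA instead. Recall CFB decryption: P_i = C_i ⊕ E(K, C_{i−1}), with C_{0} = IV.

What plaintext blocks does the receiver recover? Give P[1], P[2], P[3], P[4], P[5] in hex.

P[1] = 0xF, P[2] = 0xD, P[3] = 0x6, P[4] = 0xE, P[5] = 0xC

Only C[4] changed, to 0xA. In CFB, a change in C_i flips the same bit in P_i and garbles P_{i+1}. Decrypting the received ciphertext:
P[1]: E(K, 0x6) = 0xF; 0x0 ⊕ 0xF = 0xF.
P[2]: E(K, 0x0) = 0x9; 0x4 ⊕ 0x9 = 0xD.
P[3]: E(K, 0x4) = 0xD; 0xB ⊕ 0xD = 0x6.
P[4]: E(K, 0xB) = 0x4; 0xA ⊕ 0x4 = 0xE.
P[5]: E(K, 0xA) = 0x3; 0xF ⊕ 0x3 = 0xC.
Blocks that differ from the original plaintext: P[4], P[5].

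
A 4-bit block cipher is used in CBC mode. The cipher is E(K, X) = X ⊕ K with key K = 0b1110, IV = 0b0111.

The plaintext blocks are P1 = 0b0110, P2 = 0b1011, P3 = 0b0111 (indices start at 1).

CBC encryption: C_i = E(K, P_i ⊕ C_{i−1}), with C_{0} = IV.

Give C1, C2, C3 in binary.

C1 = 0b1111, C2 = 0b1010, C3 = 0b0011

C1: P1 ⊕ 0b0111 = 0b0001; E(K, 0b0001) = 0b1111.
C2: P2 ⊕ 0b1111 = 0b0100; E(K, 0b0100) = 0b1010.
C3: P3 ⊕ 0b1010 = 0b1101; E(K, 0b1101) = 0b0011.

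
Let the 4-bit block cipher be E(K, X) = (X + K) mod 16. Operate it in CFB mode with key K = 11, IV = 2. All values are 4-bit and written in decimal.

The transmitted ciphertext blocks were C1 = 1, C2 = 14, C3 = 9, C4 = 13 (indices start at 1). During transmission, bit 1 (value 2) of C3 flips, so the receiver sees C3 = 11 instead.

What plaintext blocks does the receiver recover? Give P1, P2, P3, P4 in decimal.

P1 = 12, P2 = 2, P3 = 2, P4 = 11

CFB decryption: P_i = C_i ⊕ E(K, C_{i−1}), with C_{0} = IV.
Only C3 changed, to 11. In CFB, a change in C_i flips the same bit in P_i and garbles P_{i+1}. Decrypting the received ciphertext:
P1: E(K, 2) = 13; 1 ⊕ 13 = 12.
P2: E(K, 1) = 12; 14 ⊕ 12 = 2.
P3: E(K, 14) = 9; 11 ⊕ 9 = 2.
P4: E(K, 11) = 6; 13 ⊕ 6 = 11.
Blocks that differ from the original plaintext: P3, P4.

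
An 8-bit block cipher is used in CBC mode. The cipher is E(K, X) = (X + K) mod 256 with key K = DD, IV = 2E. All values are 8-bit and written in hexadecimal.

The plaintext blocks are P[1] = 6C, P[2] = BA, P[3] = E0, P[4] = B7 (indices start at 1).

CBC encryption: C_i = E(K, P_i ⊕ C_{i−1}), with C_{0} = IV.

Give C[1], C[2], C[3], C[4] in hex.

C[1]: P[1] ⊕ 2E = 42; E(K, 42) = 1F.
C[2]: P[2] ⊕ 1F = A5; E(K, A5) = 82.
C[3]: P[3] ⊕ 82 = 62; E(K, 62) = 3F.
C[4]: P[4] ⊕ 3F = 88; E(K, 88) = 65.

C[1] = 1F, C[2] = 82, C[3] = 3F, C[4] = 65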